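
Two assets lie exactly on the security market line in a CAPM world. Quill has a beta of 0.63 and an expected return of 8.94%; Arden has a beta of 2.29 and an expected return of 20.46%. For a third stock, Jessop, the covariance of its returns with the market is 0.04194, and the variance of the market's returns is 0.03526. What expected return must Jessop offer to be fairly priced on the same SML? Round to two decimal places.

12.82%

MRP = (20.46% − 8.94%) / (2.29 − 0.63) = 6.9398%
R_f = 8.94% − 0.63 × 6.9398% = 4.5679%
β_Jessop = Cov / Var(R_m) = 0.04194 / 0.03526 = 1.1894
E(R_Jessop) = R_f + β × MRP = 4.5679% + 1.1894 × 6.9398% = 12.82%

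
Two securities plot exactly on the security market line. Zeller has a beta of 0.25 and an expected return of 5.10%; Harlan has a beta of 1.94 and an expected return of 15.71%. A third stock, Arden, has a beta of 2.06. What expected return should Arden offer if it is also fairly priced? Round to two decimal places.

MRP (SML slope) = (15.71% − 5.10%) / (1.94 − 0.25) = 10.61% / 1.69 = 6.2781%
R_f (intercept) = 5.10% − 0.25 × 6.2781% = 3.5305%
E(R_Arden) = R_f + β × MRP = 3.5305% + 2.06 × 6.2781% = 16.46%

16.46%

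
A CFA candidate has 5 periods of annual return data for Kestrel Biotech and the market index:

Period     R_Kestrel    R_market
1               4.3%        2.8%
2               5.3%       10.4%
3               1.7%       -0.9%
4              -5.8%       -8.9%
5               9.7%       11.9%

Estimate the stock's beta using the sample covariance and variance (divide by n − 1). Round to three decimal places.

0.640

Mean R_i = (4.3 + 5.3 + 1.7 − 5.8 + 9.7) / 5 = 3.0400%
Mean R_m = (2.8 + 10.4 − 0.9 − 8.9 + 11.9) / 5 = 3.0600%
Σ(R_i − R̄_i)(R_m − R̄_m) = 186.1680  ⇒  Cov = 186.1680 / 4 = 46.5420
Σ(R_m − R̄_m)² = 290.8120  ⇒  Var(R_m) = 290.8120 / 4 = 72.7030
β = Cov / Var(R_m) = 46.5420 / 72.7030 = 0.6402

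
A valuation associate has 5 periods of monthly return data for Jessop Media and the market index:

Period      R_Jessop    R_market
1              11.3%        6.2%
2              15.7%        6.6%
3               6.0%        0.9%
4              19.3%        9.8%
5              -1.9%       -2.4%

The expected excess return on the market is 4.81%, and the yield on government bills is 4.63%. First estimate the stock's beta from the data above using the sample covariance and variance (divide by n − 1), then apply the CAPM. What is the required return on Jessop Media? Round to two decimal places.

12.69%

Mean R_i = (11.3 + 15.7 + 6.0 + 19.3 − 1.9) / 5 = 10.0800%
Mean R_m = (6.2 + 6.6 + 0.9 + 9.8 − 2.4) / 5 = 4.2200%
Σ(R_i − R̄_i)(R_m − R̄_m) = 160.0920  ⇒  Cov = 160.0920 / 4 = 40.0230
Σ(R_m − R̄_m)² = 95.5680  ⇒  Var(R_m) = 95.5680 / 4 = 23.8920
β = Cov / Var(R_m) = 40.0230 / 23.8920 = 1.6752
E(R) = R_f + β × MRP = 4.63% + 1.6752 × 4.81% = 12.69%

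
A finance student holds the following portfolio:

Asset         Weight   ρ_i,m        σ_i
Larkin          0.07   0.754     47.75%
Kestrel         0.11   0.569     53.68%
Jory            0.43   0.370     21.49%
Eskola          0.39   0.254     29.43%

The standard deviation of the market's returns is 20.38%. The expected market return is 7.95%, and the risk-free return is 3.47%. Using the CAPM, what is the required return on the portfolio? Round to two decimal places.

β_Larkin = 0.754 × 47.75% / 20.38% = 1.7666
β_Kestrel = 0.569 × 53.68% / 20.38% = 1.4987
β_Jory = 0.370 × 21.49% / 20.38% = 0.3902
β_Eskola = 0.254 × 29.43% / 20.38% = 0.3668
β_P = Σ w_i β_i = 0.07×1.7666 + 0.11×1.4987 + 0.43×0.3902 + 0.39×0.3668 = 0.5994
MRP = 7.95% − 3.47% = 4.48%
E(R_P) = R_f + β_P × MRP = 3.47% + 0.5994 × 4.48% = 6.16%

6.16%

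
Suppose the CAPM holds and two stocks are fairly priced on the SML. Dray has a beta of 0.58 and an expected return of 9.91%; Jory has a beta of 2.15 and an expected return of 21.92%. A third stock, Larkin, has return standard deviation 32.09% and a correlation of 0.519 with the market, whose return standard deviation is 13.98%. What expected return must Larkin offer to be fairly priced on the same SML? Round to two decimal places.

14.59%

MRP = (21.92% − 9.91%) / (2.15 − 0.58) = 7.6497%
R_f = 9.91% − 0.58 × 7.6497% = 5.4732%
β_Larkin = ρ·σ_i/σ_m = 0.519 × 32.09 / 13.98 = 1.1913
E(R_Larkin) = R_f + β × MRP = 5.4732% + 1.1913 × 7.6497% = 14.59%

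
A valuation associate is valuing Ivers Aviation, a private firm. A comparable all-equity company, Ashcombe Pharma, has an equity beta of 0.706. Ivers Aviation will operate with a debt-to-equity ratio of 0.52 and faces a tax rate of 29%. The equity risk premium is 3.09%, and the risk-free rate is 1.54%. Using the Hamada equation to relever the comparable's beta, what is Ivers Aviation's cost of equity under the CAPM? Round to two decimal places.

4.53%

β_L = β_U × [1 + (1 − t)(D/E)] = 0.706 × [1 + (1 − 0.29) × 0.52]
    = 0.706 × [1 + 0.71 × 0.52] = 0.706 × 1.3692 = 0.9667
E(R) = R_f + β_L × MRP = 1.54% + 0.9667 × 3.09% = 4.53%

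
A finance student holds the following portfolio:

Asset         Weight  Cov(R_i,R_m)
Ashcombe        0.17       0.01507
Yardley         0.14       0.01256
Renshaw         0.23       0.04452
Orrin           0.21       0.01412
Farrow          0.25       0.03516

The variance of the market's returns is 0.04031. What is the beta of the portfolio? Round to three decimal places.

β_Ashcombe = 0.01507 / 0.04031 = 0.3739
β_Yardley = 0.01256 / 0.04031 = 0.3116
β_Renshaw = 0.04452 / 0.04031 = 1.1044
β_Orrin = 0.01412 / 0.04031 = 0.3503
β_Farrow = 0.03516 / 0.04031 = 0.8722
β_P = Σ w_i β_i = 0.17×0.3739 + 0.14×0.3116 + 0.23×1.1044 + 0.21×0.3503 + 0.25×0.8722 = 0.6528

0.653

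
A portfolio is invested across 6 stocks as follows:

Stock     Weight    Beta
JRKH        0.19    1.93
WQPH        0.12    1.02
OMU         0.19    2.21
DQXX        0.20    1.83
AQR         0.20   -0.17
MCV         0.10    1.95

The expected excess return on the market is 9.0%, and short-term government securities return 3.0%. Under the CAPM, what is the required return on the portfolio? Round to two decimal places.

15.92%

β_P = Σ w_i β_i = 0.19×1.93 + 0.12×1.02 + 0.19×2.21 + 0.20×1.83 + 0.20×-0.17 + 0.10×1.95 = 1.4360
E(R_P) = R_f + β_P × MRP = 3.0% + 1.4360 × 9.0% = 15.92%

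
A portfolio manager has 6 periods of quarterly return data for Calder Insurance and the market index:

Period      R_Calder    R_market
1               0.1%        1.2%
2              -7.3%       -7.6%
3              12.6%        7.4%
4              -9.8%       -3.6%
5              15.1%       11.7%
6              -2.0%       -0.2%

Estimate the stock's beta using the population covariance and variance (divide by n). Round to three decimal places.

Mean R_i = (0.1 − 7.3 + 12.6 − 9.8 + 15.1 − 2.0) / 6 = 1.4500%
Mean R_m = (1.2 − 7.6 + 7.4 − 3.6 + 11.7 − 0.2) / 6 = 1.4833%
Σ(R_i − R̄_i)(R_m − R̄_m) = 348.2850  ⇒  Cov = 348.2850 / 6 = 58.0475
Σ(R_m − R̄_m)² = 250.6483  ⇒  Var(R_m) = 250.6483 / 6 = 41.7747
β = Cov / Var(R_m) = 58.0475 / 41.7747 = 1.3895

1.390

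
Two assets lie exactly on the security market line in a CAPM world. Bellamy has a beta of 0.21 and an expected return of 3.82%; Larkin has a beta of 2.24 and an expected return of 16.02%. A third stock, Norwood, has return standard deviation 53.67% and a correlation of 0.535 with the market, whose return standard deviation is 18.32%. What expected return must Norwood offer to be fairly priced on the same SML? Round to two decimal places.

MRP = (16.02% − 3.82%) / (2.24 − 0.21) = 6.0099%
R_f = 3.82% − 0.21 × 6.0099% = 2.5579%
β_Norwood = ρ·σ_i/σ_m = 0.535 × 53.67 / 18.32 = 1.5673
E(R_Norwood) = R_f + β × MRP = 2.5579% + 1.5673 × 6.0099% = 11.98%

11.98%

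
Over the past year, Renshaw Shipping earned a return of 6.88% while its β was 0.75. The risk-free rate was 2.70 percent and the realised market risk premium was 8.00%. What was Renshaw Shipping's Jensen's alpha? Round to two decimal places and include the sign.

-1.82%

CAPM benchmark = R_f + β(R_m − R_f) = 2.70% + 0.75 × 8.00% = 8.7000%
α = actual − benchmark = 6.88% − 8.7000% = -1.82%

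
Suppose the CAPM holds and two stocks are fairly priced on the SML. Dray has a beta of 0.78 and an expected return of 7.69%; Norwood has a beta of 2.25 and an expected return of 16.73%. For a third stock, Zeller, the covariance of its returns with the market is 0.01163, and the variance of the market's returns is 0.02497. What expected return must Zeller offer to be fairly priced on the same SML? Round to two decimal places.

5.76%

MRP = (16.73% − 7.69%) / (2.25 − 0.78) = 6.1497%
R_f = 7.69% − 0.78 × 6.1497% = 2.8932%
β_Zeller = Cov / Var(R_m) = 0.01163 / 0.02497 = 0.4658
E(R_Zeller) = R_f + β × MRP = 2.8932% + 0.4658 × 6.1497% = 5.76%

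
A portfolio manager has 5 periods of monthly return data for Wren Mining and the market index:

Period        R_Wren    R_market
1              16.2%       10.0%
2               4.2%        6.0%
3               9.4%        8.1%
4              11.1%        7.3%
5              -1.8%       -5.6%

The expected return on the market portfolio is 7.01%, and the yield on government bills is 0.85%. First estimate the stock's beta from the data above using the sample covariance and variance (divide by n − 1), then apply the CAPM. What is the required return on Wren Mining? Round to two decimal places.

6.99%

Mean R_i = (16.2 + 4.2 + 9.4 + 11.1 − 1.8) / 5 = 7.8200%
Mean R_m = (10.0 + 6.0 + 8.1 + 7.3 − 5.6) / 5 = 5.1600%
Σ(R_i − R̄_i)(R_m − R̄_m) = 152.6940  ⇒  Cov = 152.6940 / 4 = 38.1735
Σ(R_m − R̄_m)² = 153.1320  ⇒  Var(R_m) = 153.1320 / 4 = 38.2830
β = Cov / Var(R_m) = 38.1735 / 38.2830 = 0.9971
MRP = 7.01% − 0.85% = 6.16%
E(R) = R_f + β × MRP = 0.85% + 0.9971 × 6.16% = 6.99%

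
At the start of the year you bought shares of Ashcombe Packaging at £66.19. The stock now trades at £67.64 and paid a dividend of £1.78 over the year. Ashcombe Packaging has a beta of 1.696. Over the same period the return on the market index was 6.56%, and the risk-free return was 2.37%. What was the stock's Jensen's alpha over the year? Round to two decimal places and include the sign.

-4.60%

Realised HPR = (P1 + D1 − P0) / P0 = (67.64 + 1.78 − 66.19) / 66.19 = 3.23 / 66.19 = 4.8799%
MRP = 6.56% − 2.37% = 4.19%
CAPM required = R_f + β·MRP = 2.37% + 1.696 × 4.19% = 9.47624%
α = realised − required = 4.8799% − 9.47624% = -4.60%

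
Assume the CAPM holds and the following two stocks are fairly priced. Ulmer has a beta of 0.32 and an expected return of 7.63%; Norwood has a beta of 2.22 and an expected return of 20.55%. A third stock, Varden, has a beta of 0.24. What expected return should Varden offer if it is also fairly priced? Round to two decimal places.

MRP (SML slope) = (20.55% − 7.63%) / (2.22 − 0.32) = 12.92% / 1.90 = 6.8000%
R_f (intercept) = 7.63% − 0.32 × 6.8000% = 5.4540%
E(R_Varden) = R_f + β × MRP = 5.4540% + 0.24 × 6.8000% = 7.09%

7.09%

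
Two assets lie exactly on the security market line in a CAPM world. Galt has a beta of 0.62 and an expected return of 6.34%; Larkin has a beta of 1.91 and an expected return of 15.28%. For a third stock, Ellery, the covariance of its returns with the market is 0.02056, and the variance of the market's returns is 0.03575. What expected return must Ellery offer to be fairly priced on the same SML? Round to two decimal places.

6.03%

MRP = (15.28% − 6.34%) / (1.91 − 0.62) = 6.9302%
R_f = 6.34% − 0.62 × 6.9302% = 2.0433%
β_Ellery = Cov / Var(R_m) = 0.02056 / 0.03575 = 0.5751
E(R_Ellery) = R_f + β × MRP = 2.0433% + 0.5751 × 6.9302% = 6.03%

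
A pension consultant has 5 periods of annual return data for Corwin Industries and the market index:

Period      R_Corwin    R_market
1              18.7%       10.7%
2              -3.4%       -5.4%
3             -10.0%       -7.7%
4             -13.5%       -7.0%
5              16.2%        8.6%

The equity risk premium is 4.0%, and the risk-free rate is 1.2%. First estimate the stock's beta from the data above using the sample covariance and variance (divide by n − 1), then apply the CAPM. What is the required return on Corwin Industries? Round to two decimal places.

Mean R_i = (18.7 − 3.4 − 10.0 − 13.5 + 16.2) / 5 = 1.6000%
Mean R_m = (10.7 − 5.4 − 7.7 − 7.0 + 8.6) / 5 = -0.1600%
Σ(R_i − R̄_i)(R_m − R̄_m) = 530.5500  ⇒  Cov = 530.5500 / 4 = 132.6375
Σ(R_m − R̄_m)² = 325.7720  ⇒  Var(R_m) = 325.7720 / 4 = 81.4430
β = Cov / Var(R_m) = 132.6375 / 81.4430 = 1.6286
E(R) = R_f + β × MRP = 1.2% + 1.6286 × 4.0% = 7.71%

7.71%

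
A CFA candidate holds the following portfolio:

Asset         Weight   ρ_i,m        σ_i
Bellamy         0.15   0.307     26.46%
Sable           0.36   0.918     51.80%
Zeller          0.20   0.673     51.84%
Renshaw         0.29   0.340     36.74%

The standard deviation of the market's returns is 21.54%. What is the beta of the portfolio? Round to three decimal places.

1.343

β_Bellamy = 0.307 × 26.46% / 21.54% = 0.3771
β_Sable = 0.918 × 51.80% / 21.54% = 2.2076
β_Zeller = 0.673 × 51.84% / 21.54% = 1.6197
β_Renshaw = 0.340 × 36.74% / 21.54% = 0.5799
β_P = Σ w_i β_i = 0.15×0.3771 + 0.36×2.2076 + 0.20×1.6197 + 0.29×0.5799 = 1.3434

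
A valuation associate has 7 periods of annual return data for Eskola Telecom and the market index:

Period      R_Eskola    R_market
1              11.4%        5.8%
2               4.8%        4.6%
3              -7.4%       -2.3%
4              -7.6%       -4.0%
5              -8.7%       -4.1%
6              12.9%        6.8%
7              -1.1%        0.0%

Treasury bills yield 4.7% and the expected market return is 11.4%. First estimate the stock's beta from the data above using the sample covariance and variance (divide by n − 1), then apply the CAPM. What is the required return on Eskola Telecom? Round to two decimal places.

Mean R_i = (11.4 + 4.8 − 7.4 − 7.6 − 8.7 + 12.9 − 1.1) / 7 = 0.6143%
Mean R_m = (5.8 + 4.6 − 2.3 − 4.0 − 4.1 + 6.8 + 0.0) / 7 = 0.9714%
Σ(R_i − R̄_i)(R_m − R̄_m) = 254.8329  ⇒  Cov = 254.8329 / 6 = 42.4722
Σ(R_m − R̄_m)² = 132.5343  ⇒  Var(R_m) = 132.5343 / 6 = 22.0891
β = Cov / Var(R_m) = 42.4722 / 22.0891 = 1.9228
MRP = 11.4% − 4.7% = 6.70%
E(R) = R_f + β × MRP = 4.7% + 1.9228 × 6.7% = 17.58%

17.58%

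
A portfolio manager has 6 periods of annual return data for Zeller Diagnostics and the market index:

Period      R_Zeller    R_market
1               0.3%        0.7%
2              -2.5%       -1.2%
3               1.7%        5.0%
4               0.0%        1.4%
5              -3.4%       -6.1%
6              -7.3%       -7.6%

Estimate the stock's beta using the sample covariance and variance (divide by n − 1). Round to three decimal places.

Mean R_i = (0.3 − 2.5 + 1.7 + 0.0 − 3.4 − 7.3) / 6 = -1.8667%
Mean R_m = (0.7 − 1.2 + 5.0 + 1.4 − 6.1 − 7.6) / 6 = -1.3000%
Σ(R_i − R̄_i)(R_m − R̄_m) = 73.3700  ⇒  Cov = 73.3700 / 5 = 14.6740
Σ(R_m − R̄_m)² = 113.7200  ⇒  Var(R_m) = 113.7200 / 5 = 22.7440
β = Cov / Var(R_m) = 14.6740 / 22.7440 = 0.6452

0.645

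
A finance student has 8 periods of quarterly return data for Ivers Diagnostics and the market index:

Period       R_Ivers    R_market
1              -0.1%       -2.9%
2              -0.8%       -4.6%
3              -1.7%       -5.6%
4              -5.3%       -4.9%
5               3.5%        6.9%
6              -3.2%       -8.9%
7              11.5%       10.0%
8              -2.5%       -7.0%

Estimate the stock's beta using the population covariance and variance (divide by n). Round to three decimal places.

0.701

Mean R_i = (-0.1 − 0.8 − 1.7 − 5.3 + 3.5 − 3.2 + 11.5 − 2.5) / 8 = 0.1750%
Mean R_m = (-2.9 − 4.6 − 5.6 − 4.9 + 6.9 − 8.9 + 10.0 − 7.0) / 8 = -2.1250%
Σ(R_i − R̄_i)(R_m − R̄_m) = 227.5650  ⇒  Cov = 227.5650 / 8 = 28.4456
Σ(R_m − R̄_m)² = 324.6350  ⇒  Var(R_m) = 324.6350 / 8 = 40.5794
β = Cov / Var(R_m) = 28.4456 / 40.5794 = 0.7010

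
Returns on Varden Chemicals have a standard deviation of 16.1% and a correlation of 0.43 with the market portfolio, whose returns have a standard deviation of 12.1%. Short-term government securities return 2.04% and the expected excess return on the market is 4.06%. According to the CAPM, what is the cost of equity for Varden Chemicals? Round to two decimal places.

β = ρ × σ_i / σ_m = 0.43 × 16.1% / 12.1% = 0.5721
E(R) = 2.04% + 0.5721 × 4.06% = 4.36%

4.36%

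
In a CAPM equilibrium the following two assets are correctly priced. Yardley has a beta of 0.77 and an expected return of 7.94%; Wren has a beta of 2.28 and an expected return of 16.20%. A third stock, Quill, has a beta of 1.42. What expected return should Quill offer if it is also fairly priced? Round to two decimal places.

11.50%

MRP (SML slope) = (16.20% − 7.94%) / (2.28 − 0.77) = 8.26% / 1.51 = 5.4702%
R_f (intercept) = 7.94% − 0.77 × 5.4702% = 3.7279%
E(R_Quill) = R_f + β × MRP = 3.7279% + 1.42 × 5.4702% = 11.50%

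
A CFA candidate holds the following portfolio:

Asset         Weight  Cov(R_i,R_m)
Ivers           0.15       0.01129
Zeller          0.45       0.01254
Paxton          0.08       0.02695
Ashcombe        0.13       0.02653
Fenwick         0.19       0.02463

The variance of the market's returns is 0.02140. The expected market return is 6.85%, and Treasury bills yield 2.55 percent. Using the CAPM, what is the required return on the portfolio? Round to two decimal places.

β_Ivers = 0.01129 / 0.02140 = 0.5276
β_Zeller = 0.01254 / 0.02140 = 0.5860
β_Paxton = 0.02695 / 0.02140 = 1.2593
β_Ashcombe = 0.02653 / 0.02140 = 1.2397
β_Fenwick = 0.02463 / 0.02140 = 1.1509
β_P = Σ w_i β_i = 0.15×0.5276 + 0.45×0.5860 + 0.08×1.2593 + 0.13×1.2397 + 0.19×1.1509 = 0.8234
MRP = 6.85% − 2.55% = 4.30%
E(R_P) = R_f + β_P × MRP = 2.55% + 0.8234 × 4.30% = 6.09%

6.09%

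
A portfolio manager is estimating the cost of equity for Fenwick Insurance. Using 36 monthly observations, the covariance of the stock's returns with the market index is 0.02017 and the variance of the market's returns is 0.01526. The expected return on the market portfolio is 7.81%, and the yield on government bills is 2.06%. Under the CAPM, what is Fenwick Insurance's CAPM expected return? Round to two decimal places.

β = Cov(R_i, R_m) / Var(R_m) = 0.02017 / 0.01526 = 1.3218
MRP = 7.81% − 2.06% = 5.75%
E(R) = R_f + β × MRP = 2.06% + 1.3218 × 5.75% = 9.66%

9.66%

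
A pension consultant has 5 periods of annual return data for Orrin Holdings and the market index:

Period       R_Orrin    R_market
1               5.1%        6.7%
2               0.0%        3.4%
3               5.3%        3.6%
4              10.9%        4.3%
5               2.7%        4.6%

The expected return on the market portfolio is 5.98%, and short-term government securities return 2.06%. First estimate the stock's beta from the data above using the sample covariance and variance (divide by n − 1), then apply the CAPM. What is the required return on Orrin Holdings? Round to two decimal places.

4.36%

Mean R_i = (5.1 + 0.0 + 5.3 + 10.9 + 2.7) / 5 = 4.8000%
Mean R_m = (6.7 + 3.4 + 3.6 + 4.3 + 4.6) / 5 = 4.5200%
Σ(R_i − R̄_i)(R_m − R̄_m) = 4.0600  ⇒  Cov = 4.0600 / 4 = 1.0150
Σ(R_m − R̄_m)² = 6.9080  ⇒  Var(R_m) = 6.9080 / 4 = 1.7270
β = Cov / Var(R_m) = 1.0150 / 1.7270 = 0.5877
MRP = 5.98% − 2.06% = 3.92%
E(R) = R_f + β × MRP = 2.06% + 0.5877 × 3.92% = 4.36%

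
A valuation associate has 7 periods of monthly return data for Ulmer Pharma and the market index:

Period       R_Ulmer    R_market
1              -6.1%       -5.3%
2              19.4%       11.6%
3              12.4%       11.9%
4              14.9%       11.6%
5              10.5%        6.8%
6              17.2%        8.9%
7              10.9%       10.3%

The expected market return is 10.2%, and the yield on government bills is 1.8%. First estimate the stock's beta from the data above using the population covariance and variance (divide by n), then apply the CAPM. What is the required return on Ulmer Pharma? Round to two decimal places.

12.35%

Mean R_i = (-6.1 + 19.4 + 12.4 + 14.9 + 10.5 + 17.2 + 10.9) / 7 = 11.3143%
Mean R_m = (-5.3 + 11.6 + 11.9 + 11.6 + 6.8 + 8.9 + 10.3) / 7 = 7.9714%
Σ(R_i − R̄_i)(R_m − R̄_m) = 283.1829  ⇒  Cov = 283.1829 / 7 = 40.4547
Σ(R_m − R̄_m)² = 225.5543  ⇒  Var(R_m) = 225.5543 / 7 = 32.2220
β = Cov / Var(R_m) = 40.4547 / 32.2220 = 1.2555
MRP = 10.2% − 1.8% = 8.40%
E(R) = R_f + β × MRP = 1.8% + 1.2555 × 8.4% = 12.35%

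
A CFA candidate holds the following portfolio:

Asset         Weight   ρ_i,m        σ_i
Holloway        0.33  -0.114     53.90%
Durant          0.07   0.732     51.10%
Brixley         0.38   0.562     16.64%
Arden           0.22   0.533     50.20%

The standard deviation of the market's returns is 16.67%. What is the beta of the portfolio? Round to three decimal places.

β_Holloway = -0.114 × 53.90% / 16.67% = -0.3686
β_Durant = 0.732 × 51.10% / 16.67% = 2.2439
β_Brixley = 0.562 × 16.64% / 16.67% = 0.5610
β_Arden = 0.533 × 50.20% / 16.67% = 1.6051
β_P = Σ w_i β_i = 0.33×-0.3686 + 0.07×2.2439 + 0.38×0.5610 + 0.22×1.6051 = 0.6017

0.602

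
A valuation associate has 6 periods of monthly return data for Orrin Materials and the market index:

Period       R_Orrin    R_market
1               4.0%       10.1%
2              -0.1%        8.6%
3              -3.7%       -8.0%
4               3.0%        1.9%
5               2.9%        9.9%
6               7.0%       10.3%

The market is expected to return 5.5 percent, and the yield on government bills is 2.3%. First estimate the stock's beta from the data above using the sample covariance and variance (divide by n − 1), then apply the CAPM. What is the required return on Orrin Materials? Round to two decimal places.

3.54%

Mean R_i = (4.0 − 0.1 − 3.7 + 3.0 + 2.9 + 7.0) / 6 = 2.1833%
Mean R_m = (10.1 + 8.6 − 8.0 + 1.9 + 9.9 + 10.3) / 6 = 5.4667%
Σ(R_i − R̄_i)(R_m − R̄_m) = 104.0367  ⇒  Cov = 104.0367 / 5 = 20.8073
Σ(R_m − R̄_m)² = 268.3733  ⇒  Var(R_m) = 268.3733 / 5 = 53.6747
β = Cov / Var(R_m) = 20.8073 / 53.6747 = 0.3877
MRP = 5.5% − 2.3% = 3.20%
E(R) = R_f + β × MRP = 2.3% + 0.3877 × 3.2% = 3.54%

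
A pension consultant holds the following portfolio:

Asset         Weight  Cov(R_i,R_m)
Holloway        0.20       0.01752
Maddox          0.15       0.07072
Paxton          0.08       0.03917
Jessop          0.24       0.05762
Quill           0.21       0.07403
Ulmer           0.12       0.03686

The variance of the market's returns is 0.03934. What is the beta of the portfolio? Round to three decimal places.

β_Holloway = 0.01752 / 0.03934 = 0.4453
β_Maddox = 0.07072 / 0.03934 = 1.7977
β_Paxton = 0.03917 / 0.03934 = 0.9957
β_Jessop = 0.05762 / 0.03934 = 1.4647
β_Quill = 0.07403 / 0.03934 = 1.8818
β_Ulmer = 0.03686 / 0.03934 = 0.9370
β_P = Σ w_i β_i = 0.20×0.4453 + 0.15×1.7977 + 0.08×0.9957 + 0.24×1.4647 + 0.21×1.8818 + 0.12×0.9370 = 1.2975

1.298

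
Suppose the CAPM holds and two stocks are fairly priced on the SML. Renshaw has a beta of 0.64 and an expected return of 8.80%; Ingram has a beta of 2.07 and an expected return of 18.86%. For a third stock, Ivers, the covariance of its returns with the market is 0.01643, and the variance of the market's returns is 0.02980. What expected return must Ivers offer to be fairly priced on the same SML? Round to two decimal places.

MRP = (18.86% − 8.80%) / (2.07 − 0.64) = 7.0350%
R_f = 8.80% − 0.64 × 7.0350% = 4.2976%
β_Ivers = Cov / Var(R_m) = 0.01643 / 0.02980 = 0.5513
E(R_Ivers) = R_f + β × MRP = 4.2976% + 0.5513 × 7.0350% = 8.18%

8.18%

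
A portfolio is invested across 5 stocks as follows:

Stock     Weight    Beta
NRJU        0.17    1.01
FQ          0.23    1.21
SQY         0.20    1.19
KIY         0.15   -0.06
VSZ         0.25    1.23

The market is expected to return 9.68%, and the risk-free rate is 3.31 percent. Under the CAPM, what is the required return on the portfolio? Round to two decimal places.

9.59%

β_P = Σ w_i β_i = 0.17×1.01 + 0.23×1.21 + 0.20×1.19 + 0.15×-0.06 + 0.25×1.23 = 0.9865
MRP = 9.68% − 3.31% = 6.37%
E(R_P) = R_f + β_P × MRP = 3.31% + 0.9865 × 6.37% = 9.59%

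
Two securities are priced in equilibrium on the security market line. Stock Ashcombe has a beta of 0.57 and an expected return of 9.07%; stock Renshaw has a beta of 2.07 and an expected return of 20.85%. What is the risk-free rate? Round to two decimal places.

Both satisfy E(R) = R_f + β·MRP, so the slope of the SML is
MRP = (20.85% − 9.07%) / (2.07 − 0.57) = 11.78% / 1.50 = 7.8533%
R_f = E(R_Ashcombe) − β_Ashcombe·MRP = 9.07% − 0.57 × 7.8533% = 4.5936%

4.59%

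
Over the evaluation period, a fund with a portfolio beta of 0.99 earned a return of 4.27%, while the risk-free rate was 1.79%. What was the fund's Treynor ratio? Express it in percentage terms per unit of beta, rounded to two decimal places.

2.51%

Treynor = (R_P − R_f) / β_P = (4.27% − 1.79%) / 0.9900 = 2.48% / 0.9900 = 2.51%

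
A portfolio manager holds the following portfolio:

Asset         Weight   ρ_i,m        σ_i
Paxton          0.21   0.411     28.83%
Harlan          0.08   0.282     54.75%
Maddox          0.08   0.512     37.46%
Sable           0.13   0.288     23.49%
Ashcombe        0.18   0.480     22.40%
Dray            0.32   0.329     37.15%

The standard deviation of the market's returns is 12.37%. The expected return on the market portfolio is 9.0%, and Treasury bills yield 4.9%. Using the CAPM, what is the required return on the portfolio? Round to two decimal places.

8.87%

β_Paxton = 0.411 × 28.83% / 12.37% = 0.9579
β_Harlan = 0.282 × 54.75% / 12.37% = 1.2481
β_Maddox = 0.512 × 37.46% / 12.37% = 1.5505
β_Sable = 0.288 × 23.49% / 12.37% = 0.5469
β_Ashcombe = 0.480 × 22.40% / 12.37% = 0.8692
β_Dray = 0.329 × 37.15% / 12.37% = 0.9881
β_P = Σ w_i β_i = 0.21×0.9579 + 0.08×1.2481 + 0.08×1.5505 + 0.13×0.5469 + 0.18×0.8692 + 0.32×0.9881 = 0.9688
MRP = 9.0% − 4.9% = 4.10%
E(R_P) = R_f + β_P × MRP = 4.9% + 0.9688 × 4.1% = 8.87%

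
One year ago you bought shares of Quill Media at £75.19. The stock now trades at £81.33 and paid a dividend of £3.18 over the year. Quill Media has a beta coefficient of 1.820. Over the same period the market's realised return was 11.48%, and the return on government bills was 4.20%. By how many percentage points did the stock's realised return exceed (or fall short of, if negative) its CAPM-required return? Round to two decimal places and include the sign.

Realised HPR = (P1 + D1 − P0) / P0 = (81.33 + 3.18 − 75.19) / 75.19 = 9.32 / 75.19 = 12.3953%
MRP = 11.48% − 4.20% = 7.28%
CAPM required = R_f + β·MRP = 4.20% + 1.820 × 7.28% = 17.44960%
α = realised − required = 12.3953% − 17.44960% = -5.05%

-5.05%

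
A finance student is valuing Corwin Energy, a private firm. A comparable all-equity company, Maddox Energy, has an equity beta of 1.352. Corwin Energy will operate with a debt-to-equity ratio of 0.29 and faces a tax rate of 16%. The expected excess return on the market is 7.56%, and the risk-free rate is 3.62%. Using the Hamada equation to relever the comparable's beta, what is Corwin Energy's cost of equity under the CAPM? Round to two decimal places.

β_L = β_U × [1 + (1 − t)(D/E)] = 1.352 × [1 + (1 − 0.16) × 0.29]
    = 1.352 × [1 + 0.84 × 0.29] = 1.352 × 1.2436 = 1.6813
E(R) = R_f + β_L × MRP = 3.62% + 1.6813 × 7.56% = 16.33%

16.33%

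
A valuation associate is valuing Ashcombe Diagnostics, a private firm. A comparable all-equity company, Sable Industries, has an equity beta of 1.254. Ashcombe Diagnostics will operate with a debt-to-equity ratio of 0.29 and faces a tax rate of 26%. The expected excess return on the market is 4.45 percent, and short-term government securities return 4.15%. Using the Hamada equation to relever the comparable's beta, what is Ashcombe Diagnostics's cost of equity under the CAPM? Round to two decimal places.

β_L = β_U × [1 + (1 − t)(D/E)] = 1.254 × [1 + (1 − 0.26) × 0.29]
    = 1.254 × [1 + 0.74 × 0.29] = 1.254 × 1.2146 = 1.5231
E(R) = R_f + β_L × MRP = 4.15% + 1.5231 × 4.45% = 10.93%

10.93%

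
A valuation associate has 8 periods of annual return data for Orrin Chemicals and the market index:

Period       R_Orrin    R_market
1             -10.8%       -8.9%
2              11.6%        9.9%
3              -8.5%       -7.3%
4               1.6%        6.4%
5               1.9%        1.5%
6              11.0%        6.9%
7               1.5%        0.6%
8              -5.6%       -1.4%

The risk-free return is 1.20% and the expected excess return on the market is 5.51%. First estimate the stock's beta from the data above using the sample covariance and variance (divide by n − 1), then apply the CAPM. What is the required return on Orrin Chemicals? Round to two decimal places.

7.61%

Mean R_i = (-10.8 + 11.6 − 8.5 + 1.6 + 1.9 + 11.0 + 1.5 − 5.6) / 8 = 0.3375%
Mean R_m = (-8.9 + 9.9 − 7.3 + 6.4 + 1.5 + 6.9 + 0.6 − 1.4) / 8 = 0.9625%
Σ(R_i − R̄_i)(R_m − R̄_m) = 368.1413  ⇒  Cov = 368.1413 / 7 = 52.5916
Σ(R_m − R̄_m)² = 316.2388  ⇒  Var(R_m) = 316.2388 / 7 = 45.1770
β = Cov / Var(R_m) = 52.5916 / 45.1770 = 1.1641
E(R) = R_f + β × MRP = 1.20% + 1.1641 × 5.51% = 7.61%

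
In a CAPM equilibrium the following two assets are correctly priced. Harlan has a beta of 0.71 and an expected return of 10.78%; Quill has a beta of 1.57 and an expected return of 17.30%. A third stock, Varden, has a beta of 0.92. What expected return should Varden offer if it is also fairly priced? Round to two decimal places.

12.37%

MRP (SML slope) = (17.30% − 10.78%) / (1.57 − 0.71) = 6.52% / 0.86 = 7.5814%
R_f (intercept) = 10.78% − 0.71 × 7.5814% = 5.3972%
E(R_Varden) = R_f + β × MRP = 5.3972% + 0.92 × 7.5814% = 12.37%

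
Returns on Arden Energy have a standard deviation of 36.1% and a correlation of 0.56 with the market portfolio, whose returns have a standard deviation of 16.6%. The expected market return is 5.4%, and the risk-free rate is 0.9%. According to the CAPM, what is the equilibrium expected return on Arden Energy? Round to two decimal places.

6.38%

β = ρ × σ_i / σ_m = 0.56 × 36.1% / 16.6% = 1.2178
MRP = 5.4% − 0.9% = 4.50%
E(R) = 0.9% + 1.2178 × 4.5% = 6.38%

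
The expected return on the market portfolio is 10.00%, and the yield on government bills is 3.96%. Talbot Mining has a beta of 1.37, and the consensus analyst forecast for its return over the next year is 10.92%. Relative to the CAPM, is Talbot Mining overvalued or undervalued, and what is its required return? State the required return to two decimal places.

MRP = 10.00% − 3.96% = 6.04%
Required return = R_f + β·MRP = 3.96% + 1.37 × 6.04% = 12.23%
Forecast 10.92% < required 12.23% → the stock plots below the SML → overvalued.

Overvalued; required return 12.23%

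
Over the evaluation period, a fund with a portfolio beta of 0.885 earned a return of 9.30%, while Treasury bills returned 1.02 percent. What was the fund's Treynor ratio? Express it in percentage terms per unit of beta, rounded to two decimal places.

9.36%

Treynor = (R_P − R_f) / β_P = (9.30% − 1.02%) / 0.8850 = 8.28% / 0.8850 = 9.36%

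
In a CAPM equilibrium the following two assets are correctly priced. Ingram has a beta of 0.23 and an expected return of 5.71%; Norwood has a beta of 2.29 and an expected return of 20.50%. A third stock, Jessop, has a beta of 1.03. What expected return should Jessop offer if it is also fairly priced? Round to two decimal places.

MRP (SML slope) = (20.50% − 5.71%) / (2.29 − 0.23) = 14.79% / 2.06 = 7.1796%
R_f (intercept) = 5.71% − 0.23 × 7.1796% = 4.0587%
E(R_Jessop) = R_f + β × MRP = 4.0587% + 1.03 × 7.1796% = 11.45%

11.45%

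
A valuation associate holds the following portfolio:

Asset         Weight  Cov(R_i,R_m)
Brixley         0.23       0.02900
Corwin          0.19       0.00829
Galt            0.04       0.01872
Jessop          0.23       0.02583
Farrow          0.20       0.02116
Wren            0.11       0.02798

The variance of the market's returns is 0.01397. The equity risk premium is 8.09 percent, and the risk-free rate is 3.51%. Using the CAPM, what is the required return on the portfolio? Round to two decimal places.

16.39%

β_Brixley = 0.02900 / 0.01397 = 2.0759
β_Corwin = 0.00829 / 0.01397 = 0.5934
β_Galt = 0.01872 / 0.01397 = 1.3400
β_Jessop = 0.02583 / 0.01397 = 1.8490
β_Farrow = 0.02116 / 0.01397 = 1.5147
β_Wren = 0.02798 / 0.01397 = 2.0029
β_P = Σ w_i β_i = 0.23×2.0759 + 0.19×0.5934 + 0.04×1.3400 + 0.23×1.8490 + 0.20×1.5147 + 0.11×2.0029 = 1.5923
E(R_P) = R_f + β_P × MRP = 3.51% + 1.5923 × 8.09% = 16.39%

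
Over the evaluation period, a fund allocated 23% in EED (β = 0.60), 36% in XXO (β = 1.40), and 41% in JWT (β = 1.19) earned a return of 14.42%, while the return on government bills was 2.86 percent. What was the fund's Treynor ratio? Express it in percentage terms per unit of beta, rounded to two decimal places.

10.23%

β_P = 0.23×0.60 + 0.36×1.40 + 0.41×1.19 = 1.1299
Treynor = (R_P − R_f) / β_P = (14.42% − 2.86%) / 1.1299 = 11.56% / 1.1299 = 10.23%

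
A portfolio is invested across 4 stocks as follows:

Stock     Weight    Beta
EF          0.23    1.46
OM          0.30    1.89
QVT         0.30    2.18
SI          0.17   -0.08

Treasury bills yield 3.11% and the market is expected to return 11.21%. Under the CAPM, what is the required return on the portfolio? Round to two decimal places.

β_P = Σ w_i β_i = 0.23×1.46 + 0.30×1.89 + 0.30×2.18 + 0.17×-0.08 = 1.5432
MRP = 11.21% − 3.11% = 8.10%
E(R_P) = R_f + β_P × MRP = 3.11% + 1.5432 × 8.10% = 15.61%

15.61%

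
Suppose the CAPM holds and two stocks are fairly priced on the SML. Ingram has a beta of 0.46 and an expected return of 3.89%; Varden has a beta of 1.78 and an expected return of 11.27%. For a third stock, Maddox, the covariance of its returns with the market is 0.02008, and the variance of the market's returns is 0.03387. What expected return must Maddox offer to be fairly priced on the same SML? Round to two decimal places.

4.63%

MRP = (11.27% − 3.89%) / (1.78 − 0.46) = 5.5909%
R_f = 3.89% − 0.46 × 5.5909% = 1.3182%
β_Maddox = Cov / Var(R_m) = 0.02008 / 0.03387 = 0.5929
E(R_Maddox) = R_f + β × MRP = 1.3182% + 0.5929 × 5.5909% = 4.63%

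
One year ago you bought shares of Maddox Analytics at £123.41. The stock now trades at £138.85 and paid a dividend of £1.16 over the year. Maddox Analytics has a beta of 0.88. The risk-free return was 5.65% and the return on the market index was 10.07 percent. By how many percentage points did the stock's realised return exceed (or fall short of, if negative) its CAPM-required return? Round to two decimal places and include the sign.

Realised HPR = (P1 + D1 − P0) / P0 = (138.85 + 1.16 − 123.41) / 123.41 = 16.60 / 123.41 = 13.4511%
MRP = 10.07% − 5.65% = 4.42%
CAPM required = R_f + β·MRP = 5.65% + 0.88 × 4.42% = 9.5396%
α = realised − required = 13.4511% − 9.5396% = +3.91%

+3.91%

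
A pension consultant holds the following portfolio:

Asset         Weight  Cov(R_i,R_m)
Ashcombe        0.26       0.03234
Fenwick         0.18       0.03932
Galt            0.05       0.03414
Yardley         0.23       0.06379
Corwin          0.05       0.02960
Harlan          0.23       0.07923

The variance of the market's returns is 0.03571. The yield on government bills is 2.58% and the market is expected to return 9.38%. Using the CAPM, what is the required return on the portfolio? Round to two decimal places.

β_Ashcombe = 0.03234 / 0.03571 = 0.9056
β_Fenwick = 0.03932 / 0.03571 = 1.1011
β_Galt = 0.03414 / 0.03571 = 0.9560
β_Yardley = 0.06379 / 0.03571 = 1.7863
β_Corwin = 0.02960 / 0.03571 = 0.8289
β_Harlan = 0.07923 / 0.03571 = 2.2187
β_P = Σ w_i β_i = 0.26×0.9056 + 0.18×1.1011 + 0.05×0.9560 + 0.23×1.7863 + 0.05×0.8289 + 0.23×2.2187 = 1.4440
MRP = 9.38% − 2.58% = 6.80%
E(R_P) = R_f + β_P × MRP = 2.58% + 1.4440 × 6.80% = 12.40%

12.40%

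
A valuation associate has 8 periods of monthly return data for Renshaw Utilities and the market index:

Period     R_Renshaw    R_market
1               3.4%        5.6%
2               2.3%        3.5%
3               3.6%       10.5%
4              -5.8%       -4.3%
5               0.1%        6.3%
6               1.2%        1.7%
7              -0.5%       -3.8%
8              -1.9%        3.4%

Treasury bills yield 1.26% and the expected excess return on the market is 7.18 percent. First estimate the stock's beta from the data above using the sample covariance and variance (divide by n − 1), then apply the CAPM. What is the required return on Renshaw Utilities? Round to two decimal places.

4.58%

Mean R_i = (3.4 + 2.3 + 3.6 − 5.8 + 0.1 + 1.2 − 0.5 − 1.9) / 8 = 0.3000%
Mean R_m = (5.6 + 3.5 + 10.5 − 4.3 + 6.3 + 1.7 − 3.8 + 3.4) / 8 = 2.8625%
Σ(R_i − R̄_i)(R_m − R̄_m) = 81.0700  ⇒  Cov = 81.0700 / 7 = 11.5814
Σ(R_m − R̄_m)² = 175.3788  ⇒  Var(R_m) = 175.3788 / 7 = 25.0541
β = Cov / Var(R_m) = 11.5814 / 25.0541 = 0.4623
E(R) = R_f + β × MRP = 1.26% + 0.4623 × 7.18% = 4.58%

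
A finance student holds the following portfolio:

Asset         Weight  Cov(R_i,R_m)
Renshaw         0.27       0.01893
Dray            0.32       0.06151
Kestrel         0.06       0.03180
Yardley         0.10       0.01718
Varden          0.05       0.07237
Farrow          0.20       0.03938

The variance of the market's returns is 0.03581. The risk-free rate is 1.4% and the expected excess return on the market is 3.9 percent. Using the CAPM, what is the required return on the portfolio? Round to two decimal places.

β_Renshaw = 0.01893 / 0.03581 = 0.5286
β_Dray = 0.06151 / 0.03581 = 1.7177
β_Kestrel = 0.03180 / 0.03581 = 0.8880
β_Yardley = 0.01718 / 0.03581 = 0.4798
β_Varden = 0.07237 / 0.03581 = 2.0209
β_Farrow = 0.03938 / 0.03581 = 1.0997
β_P = Σ w_i β_i = 0.27×0.5286 + 0.32×1.7177 + 0.06×0.8880 + 0.10×0.4798 + 0.05×2.0209 + 0.20×1.0997 = 1.1146
E(R_P) = R_f + β_P × MRP = 1.4% + 1.1146 × 3.9% = 5.75%

5.75%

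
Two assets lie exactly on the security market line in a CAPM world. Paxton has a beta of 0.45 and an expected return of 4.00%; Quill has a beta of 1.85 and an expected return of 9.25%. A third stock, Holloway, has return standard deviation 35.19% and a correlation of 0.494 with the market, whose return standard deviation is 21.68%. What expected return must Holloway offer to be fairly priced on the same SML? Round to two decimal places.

MRP = (9.25% − 4.00%) / (1.85 − 0.45) = 3.7500%
R_f = 4.00% − 0.45 × 3.7500% = 2.3125%
β_Holloway = ρ·σ_i/σ_m = 0.494 × 35.19 / 21.68 = 0.8018
E(R_Holloway) = R_f + β × MRP = 2.3125% + 0.8018 × 3.7500% = 5.32%

5.32%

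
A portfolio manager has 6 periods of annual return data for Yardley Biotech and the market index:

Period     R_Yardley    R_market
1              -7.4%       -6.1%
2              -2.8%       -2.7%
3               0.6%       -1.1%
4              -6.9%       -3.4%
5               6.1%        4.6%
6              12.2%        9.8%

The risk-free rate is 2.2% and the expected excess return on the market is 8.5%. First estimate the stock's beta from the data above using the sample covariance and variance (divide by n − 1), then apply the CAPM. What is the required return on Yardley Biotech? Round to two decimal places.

Mean R_i = (-7.4 − 2.8 + 0.6 − 6.9 + 6.1 + 12.2) / 6 = 0.3000%
Mean R_m = (-6.1 − 2.7 − 1.1 − 3.4 + 4.6 + 9.8) / 6 = 0.1833%
Σ(R_i − R̄_i)(R_m − R̄_m) = 222.7900  ⇒  Cov = 222.7900 / 5 = 44.5580
Σ(R_m − R̄_m)² = 174.2683  ⇒  Var(R_m) = 174.2683 / 5 = 34.8537
β = Cov / Var(R_m) = 44.5580 / 34.8537 = 1.2784
E(R) = R_f + β × MRP = 2.2% + 1.2784 × 8.5% = 13.07%

13.07%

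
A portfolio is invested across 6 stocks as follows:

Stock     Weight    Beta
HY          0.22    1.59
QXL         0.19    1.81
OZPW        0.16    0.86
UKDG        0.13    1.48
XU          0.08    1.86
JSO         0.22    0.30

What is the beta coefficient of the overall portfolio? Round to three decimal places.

1.239

β_P = Σ w_i β_i = 0.22×1.59 + 0.19×1.81 + 0.16×0.86 + 0.13×1.48 + 0.08×1.86 + 0.22×0.30 = 1.2385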